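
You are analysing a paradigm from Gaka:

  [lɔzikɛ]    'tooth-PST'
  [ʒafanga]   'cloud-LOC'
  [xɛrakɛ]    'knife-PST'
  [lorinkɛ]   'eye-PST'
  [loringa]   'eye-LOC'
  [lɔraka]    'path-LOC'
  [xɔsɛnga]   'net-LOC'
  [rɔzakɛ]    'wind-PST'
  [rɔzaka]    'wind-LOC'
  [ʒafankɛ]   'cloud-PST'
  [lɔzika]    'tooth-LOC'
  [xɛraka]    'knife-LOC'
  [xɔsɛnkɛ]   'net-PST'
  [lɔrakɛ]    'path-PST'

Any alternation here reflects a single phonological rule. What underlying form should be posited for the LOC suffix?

/-ga/

The LOC morpheme has two allomorphs, [-ga] and [-ka].
By contrast the PST suffix keeps its initial [k] throughout — that segment must be underlying.
The LOC suffix is therefore /-ga/ underlyingly, with post-vocalic devoicing: voiced stops become voiceless after a vowel.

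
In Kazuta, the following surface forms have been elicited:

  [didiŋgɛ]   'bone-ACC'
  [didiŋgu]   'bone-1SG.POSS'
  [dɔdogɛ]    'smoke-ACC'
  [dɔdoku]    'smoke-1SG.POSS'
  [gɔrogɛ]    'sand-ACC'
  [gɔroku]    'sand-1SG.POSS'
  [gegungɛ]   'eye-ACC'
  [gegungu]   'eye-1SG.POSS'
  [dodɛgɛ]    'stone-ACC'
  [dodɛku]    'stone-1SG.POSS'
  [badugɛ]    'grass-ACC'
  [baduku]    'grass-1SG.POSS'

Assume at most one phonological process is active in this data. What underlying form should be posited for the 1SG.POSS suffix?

The 1SG.POSS morpheme has two allomorphs, [-gu] and [-ku].
The ACC suffix, which begins with [g], is invariant after every stem; so [g] is not altered by any rule here.
The 1SG.POSS suffix is therefore /-ku/ underlyingly, with post-nasal voicing: voiceless stops become voiced after a nasal.

/-ku/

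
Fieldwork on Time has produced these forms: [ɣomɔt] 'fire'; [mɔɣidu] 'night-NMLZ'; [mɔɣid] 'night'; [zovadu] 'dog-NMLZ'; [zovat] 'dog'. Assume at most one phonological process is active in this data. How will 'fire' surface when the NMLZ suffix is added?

'dog' shows [d] ~ [t] at the end of the stem ([zovadu] vs [zovat]).
Compare 'night', with invariant [d] in [mɔɣidu] and [mɔɣid]: an analysis with underlying /d/ and a rule producing [t] in isolation would wrongly predict alternation here too.
So /t/ is underlying, and a rule of intervocalic voicing — voiceless stops become voiced between vowels — gives [d].
The one attested form of 'fire', [ɣomɔt], shows underlying /ɣomɔt/. Applying the same rule between vowels gives [ɣomɔdu].

[ɣomɔdu]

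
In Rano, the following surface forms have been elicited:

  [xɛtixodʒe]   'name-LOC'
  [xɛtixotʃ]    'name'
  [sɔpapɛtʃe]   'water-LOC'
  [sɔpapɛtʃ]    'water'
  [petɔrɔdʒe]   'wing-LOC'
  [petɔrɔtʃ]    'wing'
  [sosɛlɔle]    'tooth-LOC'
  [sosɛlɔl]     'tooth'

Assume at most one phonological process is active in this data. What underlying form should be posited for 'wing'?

In [petɔrɔdʒe] and [petɔrɔtʃ] the final segment of 'wing' alternates: [dʒ] ~ [tʃ].
If /tʃ/ were underlying and a rule turned it into [dʒ] before the LOC suffix, 'water' would also alternate; but it has [tʃ] in both [sɔpapɛtʃe] and [sɔpapɛtʃ].
Therefore /dʒ/ is basic and [tʃ] is derived by word-final obstruent devoicing (voiced obstruents become voiceless word-finally).
The underlying form of 'wing' is therefore /petɔrɔdʒ/.

/petɔrɔdʒ/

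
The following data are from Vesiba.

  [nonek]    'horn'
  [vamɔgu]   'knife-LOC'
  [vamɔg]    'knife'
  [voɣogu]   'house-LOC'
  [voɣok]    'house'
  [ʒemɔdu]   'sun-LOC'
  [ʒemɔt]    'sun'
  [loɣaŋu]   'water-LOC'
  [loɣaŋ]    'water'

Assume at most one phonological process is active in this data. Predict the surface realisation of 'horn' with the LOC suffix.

[nonegu]

The stem for 'house' ends in [g] in [voɣogu] but [k] in [voɣok].
The stem 'knife' ([vamɔgu], [vamɔg]) shows [g] unchanged in both environments, so [g] cannot be basic with [k] derived in isolation.
The underlying segment must be /k/; voiceless stops become voiced between vowels, yielding [g] there.
The one attested form of 'horn', [nonek], shows underlying /nonek/. Applying the same rule between vowels gives [nonegu].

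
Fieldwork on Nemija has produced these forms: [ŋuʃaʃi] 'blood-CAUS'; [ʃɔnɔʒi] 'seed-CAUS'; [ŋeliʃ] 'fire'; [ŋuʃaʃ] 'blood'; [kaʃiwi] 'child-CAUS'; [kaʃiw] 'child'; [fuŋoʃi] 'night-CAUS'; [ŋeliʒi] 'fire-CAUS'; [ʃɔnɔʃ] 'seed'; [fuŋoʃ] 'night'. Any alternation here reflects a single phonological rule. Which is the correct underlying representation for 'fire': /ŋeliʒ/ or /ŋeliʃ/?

The stem for 'fire' ends in [ʃ] in [ŋeliʃ] but [ʒ] in [ŋeliʒi].
If /ʃ/ were underlying and a rule turned it into [ʒ] before the CAUS suffix, 'blood' would also alternate; but it has [ʃ] in both [ŋuʃaʃ] and [ŋuʃaʃi].
The alternation reflects word-final obstruent devoicing: voiced obstruents become voiceless word-finally. /ʒ/ is underlying.

/ŋeliʒ/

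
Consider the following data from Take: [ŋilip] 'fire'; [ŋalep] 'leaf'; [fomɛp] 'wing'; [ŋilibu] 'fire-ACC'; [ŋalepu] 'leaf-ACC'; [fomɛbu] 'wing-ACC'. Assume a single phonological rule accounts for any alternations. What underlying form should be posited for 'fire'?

/ŋilib/

In [ŋilibu] and [ŋilip] the final segment of 'fire' alternates: [b] ~ [p].
Compare 'leaf', with invariant [p] in [ŋalepu] and [ŋalep]: an analysis with underlying /p/ and a rule producing [b] before the ACC suffix would wrongly predict alternation here too.
Therefore /b/ is basic and [p] is derived by word-final obstruent devoicing (voiced obstruents become voiceless word-finally).
So 'fire' = /ŋilib/.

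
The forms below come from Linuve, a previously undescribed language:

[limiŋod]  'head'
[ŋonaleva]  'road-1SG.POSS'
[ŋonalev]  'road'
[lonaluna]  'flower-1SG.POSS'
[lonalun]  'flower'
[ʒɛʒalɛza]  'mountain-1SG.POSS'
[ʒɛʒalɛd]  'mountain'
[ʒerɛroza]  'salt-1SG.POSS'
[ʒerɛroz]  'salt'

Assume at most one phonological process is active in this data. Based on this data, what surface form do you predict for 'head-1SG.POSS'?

[limiŋoza]

The stem for 'mountain' ends in [z] in [ʒɛʒalɛza] but [d] in [ʒɛʒalɛd].
The stem 'salt' ([ʒerɛroza], [ʒerɛroz]) shows [z] unchanged in both environments, so [z] cannot be basic with [d] derived in isolation.
The alternation reflects intervocalic spirantization: voiced stops become fricatives between vowels. /d/ is underlying.
The one attested form of 'head', [limiŋod], shows underlying /limiŋod/. Applying the same rule between vowels gives [limiŋoza].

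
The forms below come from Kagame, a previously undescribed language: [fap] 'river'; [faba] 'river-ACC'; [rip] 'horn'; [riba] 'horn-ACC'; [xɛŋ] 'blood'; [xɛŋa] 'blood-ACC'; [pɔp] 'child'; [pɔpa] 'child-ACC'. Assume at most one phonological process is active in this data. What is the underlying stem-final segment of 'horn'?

/b/

The root 'horn' surfaces as [rip] and [riba], with a stem-final [p] ~ [b] alternation.
If /p/ were underlying and a rule turned it into [b] before the ACC suffix, 'child' would also alternate; but it has [p] in both [pɔp] and [pɔpa].
The underlying segment must be /b/; voiced obstruents become voiceless word-finally, yielding [p] there.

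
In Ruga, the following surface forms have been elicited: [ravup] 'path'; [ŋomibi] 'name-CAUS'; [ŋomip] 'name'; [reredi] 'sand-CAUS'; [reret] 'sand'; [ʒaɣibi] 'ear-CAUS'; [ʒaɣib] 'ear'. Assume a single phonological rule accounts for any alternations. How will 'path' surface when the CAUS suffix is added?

'name' shows [b] ~ [p] at the end of the stem ([ŋomibi] vs [ŋomip]).
But 'ear' keeps [b] in both environments ([ʒaɣibi], [ʒaɣib]), so there is no rule changing /b/ to [p] in isolation.
The alternation reflects intervocalic voicing: voiceless stops become voiced between vowels. /p/ is underlying.
From [ravup] the stem 'path' is /ravup/; between vowels this yields [ravubi].

[ravubi]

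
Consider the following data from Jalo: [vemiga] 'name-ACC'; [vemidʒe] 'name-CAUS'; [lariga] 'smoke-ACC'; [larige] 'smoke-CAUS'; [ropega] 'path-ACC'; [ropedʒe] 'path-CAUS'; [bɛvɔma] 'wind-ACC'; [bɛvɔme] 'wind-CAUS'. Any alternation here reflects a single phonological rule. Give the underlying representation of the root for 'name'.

In [vemiga] and [vemidʒe] the final segment of 'name' alternates: [g] ~ [dʒ].
If /g/ were underlying and a rule turned it into [dʒ] before the CAUS suffix, 'smoke' would also alternate; but it has [g] in both [lariga] and [larige].
The alternation reflects depalatalization: palato-alveolar /dʒ/ becomes [g] when no front vowel follows. /dʒ/ is underlying.

/vemidʒ/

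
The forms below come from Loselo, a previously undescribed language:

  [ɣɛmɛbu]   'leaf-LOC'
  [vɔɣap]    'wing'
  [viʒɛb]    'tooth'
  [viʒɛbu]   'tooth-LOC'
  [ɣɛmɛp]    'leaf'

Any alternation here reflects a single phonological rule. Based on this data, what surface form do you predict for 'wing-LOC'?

The root 'leaf' surfaces as [ɣɛmɛbu] and [ɣɛmɛp], with a stem-final [b] ~ [p] alternation.
The stem 'tooth' ([viʒɛbu], [viʒɛb]) shows [b] unchanged in both environments, so [b] cannot be basic with [p] derived in isolation.
The underlying segment must be /p/; voiceless stops become voiced between vowels, yielding [b] there.
The one attested form of 'wing', [vɔɣap], shows underlying /vɔɣap/. Applying the same rule between vowels gives [vɔɣabu].

[vɔɣabu]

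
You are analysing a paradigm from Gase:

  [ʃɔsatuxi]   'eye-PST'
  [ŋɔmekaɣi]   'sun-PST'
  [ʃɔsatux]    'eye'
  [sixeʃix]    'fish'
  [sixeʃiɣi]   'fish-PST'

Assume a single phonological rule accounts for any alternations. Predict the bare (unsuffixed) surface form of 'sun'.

In [sixeʃix] and [sixeʃiɣi] the final segment of 'fish' alternates: [x] ~ [ɣ].
Compare 'eye', with invariant [x] in [ʃɔsatux] and [ʃɔsatuxi]: an analysis with underlying /x/ and a rule producing [ɣ] before the PST suffix would wrongly predict alternation here too.
The underlying segment must be /ɣ/; voiced obstruents become voiceless word-finally, yielding [x] there.
From [ŋɔmekaɣi] the stem 'sun' is /ŋɔmekaɣ/; word-finally this yields [ŋɔmekax].

[ŋɔmekax]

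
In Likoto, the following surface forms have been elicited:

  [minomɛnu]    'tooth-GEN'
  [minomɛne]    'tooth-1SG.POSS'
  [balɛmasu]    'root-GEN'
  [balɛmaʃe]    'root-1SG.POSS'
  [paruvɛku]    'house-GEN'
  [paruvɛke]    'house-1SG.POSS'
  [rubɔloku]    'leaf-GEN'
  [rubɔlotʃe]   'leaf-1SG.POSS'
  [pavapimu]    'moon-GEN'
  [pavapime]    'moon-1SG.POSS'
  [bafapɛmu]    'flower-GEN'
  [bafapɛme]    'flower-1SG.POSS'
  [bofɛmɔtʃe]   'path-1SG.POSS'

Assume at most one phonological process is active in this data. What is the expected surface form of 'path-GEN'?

[bofɛmɔku]

The stem for 'leaf' ends in [k] in [rubɔloku] but [tʃ] in [rubɔlotʃe].
If /k/ were underlying and a rule turned it into [tʃ] before the 1SG.POSS suffix, 'house' would also alternate; but it has [k] in both [paruvɛku] and [paruvɛke].
So /tʃ/ is underlying, and a rule of depalatalization — palato-alveolar /tʃ/ and /ʃ/ become [k] and [s] when no front vowel follows — gives [k].
From [bofɛmɔtʃe] the stem 'path' is /bofɛmɔtʃ/; when no front vowel follows this yields [bofɛmɔku].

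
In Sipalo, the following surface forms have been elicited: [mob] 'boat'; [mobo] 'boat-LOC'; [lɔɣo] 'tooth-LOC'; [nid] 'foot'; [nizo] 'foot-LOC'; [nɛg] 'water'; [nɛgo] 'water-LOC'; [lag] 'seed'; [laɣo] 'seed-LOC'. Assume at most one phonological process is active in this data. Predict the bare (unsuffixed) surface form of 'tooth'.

[lɔg]

In [lag] and [laɣo] the final segment of 'seed' alternates: [g] ~ [ɣ].
If /g/ were underlying and a rule turned it into [ɣ] before the LOC suffix, 'water' would also alternate; but it has [g] in both [nɛg] and [nɛgo].
The underlying segment must be /ɣ/; voiced fricatives become stops word-finally, yielding [g] there.
From [lɔɣo] the stem 'tooth' is /lɔɣ/; word-finally this yields [lɔg].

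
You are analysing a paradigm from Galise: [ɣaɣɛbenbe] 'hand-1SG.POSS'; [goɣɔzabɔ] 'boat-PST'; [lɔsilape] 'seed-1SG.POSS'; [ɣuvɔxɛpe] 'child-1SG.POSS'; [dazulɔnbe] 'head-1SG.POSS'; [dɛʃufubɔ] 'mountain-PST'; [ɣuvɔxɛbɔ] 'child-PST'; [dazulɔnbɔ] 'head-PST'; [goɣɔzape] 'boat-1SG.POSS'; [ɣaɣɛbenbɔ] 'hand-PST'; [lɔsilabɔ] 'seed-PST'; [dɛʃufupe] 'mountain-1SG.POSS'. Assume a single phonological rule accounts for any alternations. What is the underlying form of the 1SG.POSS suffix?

/-pe/

The 1SG.POSS morpheme has two allomorphs, [-be] and [-pe].
The PST suffix, which begins with [b], is invariant after every stem; so [b] is not altered by any rule here.
So the underlying form is /-pe/, and voiceless stops become voiced after a nasal.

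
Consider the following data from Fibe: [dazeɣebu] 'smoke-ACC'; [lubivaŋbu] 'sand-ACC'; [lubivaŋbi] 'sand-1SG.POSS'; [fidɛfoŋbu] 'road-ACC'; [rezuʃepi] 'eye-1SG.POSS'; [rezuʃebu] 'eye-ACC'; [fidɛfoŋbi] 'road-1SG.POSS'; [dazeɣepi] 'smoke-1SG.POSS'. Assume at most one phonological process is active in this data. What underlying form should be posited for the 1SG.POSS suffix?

/-pi/

The 1SG.POSS suffix surfaces as [-bi] and [-pi], depending on the final segment of the stem.
By contrast the ACC suffix keeps its initial [b] throughout — that segment must be underlying.
The 1SG.POSS suffix is therefore /-pi/ underlyingly, with post-nasal voicing: voiceless stops become voiced after a nasal.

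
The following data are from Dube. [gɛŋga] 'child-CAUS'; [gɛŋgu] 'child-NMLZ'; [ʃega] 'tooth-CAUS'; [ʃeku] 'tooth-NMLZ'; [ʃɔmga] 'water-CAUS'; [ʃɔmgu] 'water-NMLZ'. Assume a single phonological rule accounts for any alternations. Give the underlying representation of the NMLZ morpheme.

The NMLZ suffix surfaces as [-gu] and [-ku], depending on the final segment of the stem.
The CAUS suffix, which begins with [g], is invariant after every stem; so [g] is not altered by any rule here.
So the underlying form is /-ku/, and voiceless stops become voiced after a nasal.

/-ku/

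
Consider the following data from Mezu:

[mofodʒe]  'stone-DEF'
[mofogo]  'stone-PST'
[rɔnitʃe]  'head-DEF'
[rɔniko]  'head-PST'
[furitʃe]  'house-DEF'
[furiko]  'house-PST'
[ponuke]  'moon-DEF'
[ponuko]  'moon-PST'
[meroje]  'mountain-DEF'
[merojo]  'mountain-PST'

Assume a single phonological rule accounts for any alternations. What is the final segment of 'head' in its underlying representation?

/tʃ/

The stem for 'head' ends in [tʃ] in [rɔnitʃe] but [k] in [rɔniko].
Compare 'moon', with invariant [k] in [ponuke] and [ponuko]: an analysis with underlying /k/ and a rule producing [tʃ] before the DEF suffix would wrongly predict alternation here too.
So /tʃ/ is underlying, and a rule of depalatalization — palato-alveolar /tʃ/ and /dʒ/ become [k] and [g] when no front vowel follows — gives [k].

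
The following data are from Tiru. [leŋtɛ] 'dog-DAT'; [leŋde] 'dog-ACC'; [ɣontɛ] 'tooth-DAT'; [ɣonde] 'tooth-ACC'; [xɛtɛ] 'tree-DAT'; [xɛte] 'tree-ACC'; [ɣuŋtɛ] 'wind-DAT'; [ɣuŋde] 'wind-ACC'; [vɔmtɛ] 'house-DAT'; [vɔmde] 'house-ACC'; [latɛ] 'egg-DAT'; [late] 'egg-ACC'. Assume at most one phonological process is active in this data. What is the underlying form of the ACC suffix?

/-de/

The ACC morpheme has two allomorphs, [-de] and [-te].
By contrast the DAT suffix keeps its initial [t] throughout — that segment must be underlying.
The ACC suffix is therefore /-de/ underlyingly, with post-vocalic devoicing: voiced stops become voiceless after a vowel.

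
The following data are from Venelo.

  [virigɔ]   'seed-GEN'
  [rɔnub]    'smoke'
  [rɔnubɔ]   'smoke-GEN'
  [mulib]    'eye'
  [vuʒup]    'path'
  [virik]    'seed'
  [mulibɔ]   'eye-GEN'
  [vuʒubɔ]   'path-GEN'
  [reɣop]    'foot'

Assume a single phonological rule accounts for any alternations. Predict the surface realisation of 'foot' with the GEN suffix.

[reɣobɔ]

'path' shows [b] ~ [p] at the end of the stem ([vuʒubɔ] vs [vuʒup]).
The stem 'eye' ([mulibɔ], [mulib]) shows [b] unchanged in both environments, so [b] cannot be basic with [p] derived in isolation.
Therefore /p/ is basic and [b] is derived by intervocalic voicing (voiceless stops become voiced between vowels).
The one attested form of 'foot', [reɣop], shows underlying /reɣop/. Applying the same rule between vowels gives [reɣobɔ].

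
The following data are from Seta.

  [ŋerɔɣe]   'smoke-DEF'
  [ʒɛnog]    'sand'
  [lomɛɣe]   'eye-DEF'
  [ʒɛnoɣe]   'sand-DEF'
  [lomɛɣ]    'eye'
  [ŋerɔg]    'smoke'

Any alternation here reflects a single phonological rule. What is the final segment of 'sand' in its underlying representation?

The root 'sand' surfaces as [ʒɛnog] and [ʒɛnoɣe], with a stem-final [g] ~ [ɣ] alternation.
If /ɣ/ were underlying and a rule turned it into [g] in isolation, 'eye' would also alternate; but it has [ɣ] in both [lomɛɣ] and [lomɛɣe].
The alternation reflects intervocalic spirantization: voiced stops become fricatives between vowels. /g/ is underlying.

/g/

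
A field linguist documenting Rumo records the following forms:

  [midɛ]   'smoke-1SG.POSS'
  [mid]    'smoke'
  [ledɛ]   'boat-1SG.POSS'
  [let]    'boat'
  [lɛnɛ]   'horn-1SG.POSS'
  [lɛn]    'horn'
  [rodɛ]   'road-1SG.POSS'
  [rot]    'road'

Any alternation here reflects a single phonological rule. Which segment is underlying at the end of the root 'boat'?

The stem for 'boat' ends in [d] in [ledɛ] but [t] in [let].
Compare 'smoke', with invariant [d] in [midɛ] and [mid]: an analysis with underlying /d/ and a rule producing [t] in isolation would wrongly predict alternation here too.
The underlying segment must be /t/; voiceless stops become voiced between vowels, yielding [d] there.

/t/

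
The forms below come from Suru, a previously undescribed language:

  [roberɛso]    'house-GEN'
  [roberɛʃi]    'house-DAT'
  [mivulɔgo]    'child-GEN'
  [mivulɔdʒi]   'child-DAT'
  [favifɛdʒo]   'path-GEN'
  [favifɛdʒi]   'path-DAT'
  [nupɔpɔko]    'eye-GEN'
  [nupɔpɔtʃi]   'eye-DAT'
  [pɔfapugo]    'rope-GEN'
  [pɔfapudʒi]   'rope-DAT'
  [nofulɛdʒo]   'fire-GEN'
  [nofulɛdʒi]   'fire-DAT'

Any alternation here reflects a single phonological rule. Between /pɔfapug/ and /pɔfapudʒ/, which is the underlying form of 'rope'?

/pɔfapug/

The stem for 'rope' ends in [g] in [pɔfapugo] but [dʒ] in [pɔfapudʒi].
If /dʒ/ were underlying and a rule turned it into [g] before the GEN suffix, 'path' would also alternate; but it has [dʒ] in both [favifɛdʒo] and [favifɛdʒi].
Therefore /g/ is basic and [dʒ] is derived by palatalization before a front vowel (/k/, /g/ and /s/ become palato-alveolar [tʃ], [dʒ] and [ʃ] before a front vowel).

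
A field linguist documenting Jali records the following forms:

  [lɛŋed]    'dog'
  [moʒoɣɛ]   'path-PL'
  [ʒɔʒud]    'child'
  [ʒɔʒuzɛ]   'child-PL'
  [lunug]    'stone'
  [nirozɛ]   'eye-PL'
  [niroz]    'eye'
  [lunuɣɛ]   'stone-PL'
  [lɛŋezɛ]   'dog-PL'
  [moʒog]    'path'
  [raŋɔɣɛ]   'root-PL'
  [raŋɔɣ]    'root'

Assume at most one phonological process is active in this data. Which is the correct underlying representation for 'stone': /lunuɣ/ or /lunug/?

/lunug/

The root 'stone' surfaces as [lunug] and [lunuɣɛ], with a stem-final [g] ~ [ɣ] alternation.
The stem 'root' ([raŋɔɣ], [raŋɔɣɛ]) shows [ɣ] unchanged in both environments, so [ɣ] cannot be basic with [g] derived in isolation.
The alternation reflects intervocalic spirantization: voiced stops become fricatives between vowels. /g/ is underlying.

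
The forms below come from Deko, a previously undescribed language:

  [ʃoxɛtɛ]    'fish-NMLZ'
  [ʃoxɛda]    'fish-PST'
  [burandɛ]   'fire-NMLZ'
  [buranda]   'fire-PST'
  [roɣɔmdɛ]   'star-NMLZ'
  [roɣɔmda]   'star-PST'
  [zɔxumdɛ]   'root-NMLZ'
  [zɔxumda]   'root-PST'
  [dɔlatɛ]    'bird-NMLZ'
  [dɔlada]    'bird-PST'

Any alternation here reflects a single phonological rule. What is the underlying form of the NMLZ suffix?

/-tɛ/

The NMLZ morpheme has two allomorphs, [-dɛ] and [-tɛ].
By contrast the PST suffix keeps its initial [d] throughout — that segment must be underlying.
The NMLZ suffix is therefore /-tɛ/ underlyingly, with post-nasal voicing: voiceless stops become voiced after a nasal.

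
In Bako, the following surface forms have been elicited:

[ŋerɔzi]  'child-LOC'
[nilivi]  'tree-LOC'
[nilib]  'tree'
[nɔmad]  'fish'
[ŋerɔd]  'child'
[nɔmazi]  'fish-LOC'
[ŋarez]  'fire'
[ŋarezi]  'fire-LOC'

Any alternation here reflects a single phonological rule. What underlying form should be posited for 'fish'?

/nɔmad/

In [nɔmad] and [nɔmazi] the final segment of 'fish' alternates: [d] ~ [z].
Compare 'fire', with invariant [z] in [ŋarez] and [ŋarezi]: an analysis with underlying /z/ and a rule producing [d] in isolation would wrongly predict alternation here too.
The underlying segment must be /d/; voiced stops become fricatives between vowels, yielding [z] there.
The underlying form of 'fish' is therefore /nɔmad/.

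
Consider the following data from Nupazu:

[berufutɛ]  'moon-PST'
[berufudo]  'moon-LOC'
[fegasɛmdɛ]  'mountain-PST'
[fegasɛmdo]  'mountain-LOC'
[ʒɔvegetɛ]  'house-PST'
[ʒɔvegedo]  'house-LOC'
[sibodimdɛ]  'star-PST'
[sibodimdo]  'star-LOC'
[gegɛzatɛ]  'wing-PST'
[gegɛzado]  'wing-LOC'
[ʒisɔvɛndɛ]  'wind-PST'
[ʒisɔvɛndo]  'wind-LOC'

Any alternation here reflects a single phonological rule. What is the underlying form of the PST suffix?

The PST suffix surfaces as [-dɛ] and [-tɛ], depending on the final segment of the stem.
By contrast the LOC suffix keeps its initial [d] throughout — that segment must be underlying.
The PST suffix is therefore /-tɛ/ underlyingly, with post-nasal voicing: voiceless stops become voiced after a nasal.

/-tɛ/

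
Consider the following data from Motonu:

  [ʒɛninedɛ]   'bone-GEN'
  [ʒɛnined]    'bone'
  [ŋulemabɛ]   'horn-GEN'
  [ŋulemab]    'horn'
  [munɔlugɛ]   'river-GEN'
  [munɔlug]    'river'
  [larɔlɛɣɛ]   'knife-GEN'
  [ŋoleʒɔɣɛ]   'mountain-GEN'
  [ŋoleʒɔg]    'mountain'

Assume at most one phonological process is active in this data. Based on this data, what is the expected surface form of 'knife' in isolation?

'mountain' shows [ɣ] ~ [g] at the end of the stem ([ŋoleʒɔɣɛ] vs [ŋoleʒɔg]).
But 'river' keeps [g] in both environments ([munɔlugɛ], [munɔlug]), so there is no rule changing /g/ to [ɣ] before the GEN suffix.
The underlying segment must be /ɣ/; voiced fricatives become stops word-finally, yielding [g] there.
The one attested form of 'knife', [larɔlɛɣɛ], shows underlying /larɔlɛɣ/. Applying the same rule word-finally gives [larɔlɛg].

[larɔlɛg]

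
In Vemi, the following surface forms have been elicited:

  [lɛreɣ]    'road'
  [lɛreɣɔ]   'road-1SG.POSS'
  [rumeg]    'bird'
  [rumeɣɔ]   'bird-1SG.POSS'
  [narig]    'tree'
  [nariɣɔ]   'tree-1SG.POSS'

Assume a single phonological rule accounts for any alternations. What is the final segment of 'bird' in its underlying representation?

/g/

The stem for 'bird' ends in [g] in [rumeg] but [ɣ] in [rumeɣɔ].
Compare 'road', with invariant [ɣ] in [lɛreɣ] and [lɛreɣɔ]: an analysis with underlying /ɣ/ and a rule producing [g] in isolation would wrongly predict alternation here too.
So /g/ is underlying, and a rule of intervocalic spirantization — voiced stops become fricatives between vowels — gives [ɣ].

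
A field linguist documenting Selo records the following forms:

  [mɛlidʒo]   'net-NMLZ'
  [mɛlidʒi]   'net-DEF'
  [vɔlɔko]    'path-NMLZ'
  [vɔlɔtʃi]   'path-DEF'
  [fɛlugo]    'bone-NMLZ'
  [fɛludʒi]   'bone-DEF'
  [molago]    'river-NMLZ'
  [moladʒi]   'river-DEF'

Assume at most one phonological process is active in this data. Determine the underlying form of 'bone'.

'bone' shows [g] ~ [dʒ] at the end of the stem ([fɛlugo] vs [fɛludʒi]).
But 'net' keeps [dʒ] in both environments ([mɛlidʒo], [mɛlidʒi]), so there is no rule changing /dʒ/ to [g] before the NMLZ suffix.
The underlying segment must be /g/; /k/ and /g/ become palato-alveolar [tʃ] and [dʒ] before a front vowel, yielding [dʒ] there.
The underlying form of 'bone' is therefore /fɛlug/.

/fɛlug/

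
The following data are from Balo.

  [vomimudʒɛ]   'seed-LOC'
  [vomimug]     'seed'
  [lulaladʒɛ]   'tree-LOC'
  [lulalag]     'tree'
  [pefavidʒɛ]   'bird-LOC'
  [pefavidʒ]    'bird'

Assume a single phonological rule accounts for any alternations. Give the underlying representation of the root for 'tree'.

'tree' shows [dʒ] ~ [g] at the end of the stem ([lulaladʒɛ] vs [lulalag]).
If /dʒ/ were underlying and a rule turned it into [g] in isolation, 'bird' would also alternate; but it has [dʒ] in both [pefavidʒɛ] and [pefavidʒ].
Therefore /g/ is basic and [dʒ] is derived by palatalization before a front vowel (/g/ becomes palato-alveolar [dʒ] before a front vowel).

/lulalag/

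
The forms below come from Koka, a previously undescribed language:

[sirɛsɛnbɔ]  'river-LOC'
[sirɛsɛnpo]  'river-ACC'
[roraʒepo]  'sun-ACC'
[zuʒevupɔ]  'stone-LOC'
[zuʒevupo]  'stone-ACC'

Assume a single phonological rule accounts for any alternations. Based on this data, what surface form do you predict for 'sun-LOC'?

[roraʒepɔ]

The LOC morpheme has two allomorphs, [-bɔ] and [-pɔ].
The ACC suffix, which begins with [p], is invariant after every stem; so [p] is not altered by any rule here.
The LOC suffix is therefore /-bɔ/ underlyingly, with post-vocalic devoicing: voiced stops become voiceless after a vowel.
After 'sun', which ends in a vowel, the suffix surfaces as [-pɔ], giving [roraʒepɔ].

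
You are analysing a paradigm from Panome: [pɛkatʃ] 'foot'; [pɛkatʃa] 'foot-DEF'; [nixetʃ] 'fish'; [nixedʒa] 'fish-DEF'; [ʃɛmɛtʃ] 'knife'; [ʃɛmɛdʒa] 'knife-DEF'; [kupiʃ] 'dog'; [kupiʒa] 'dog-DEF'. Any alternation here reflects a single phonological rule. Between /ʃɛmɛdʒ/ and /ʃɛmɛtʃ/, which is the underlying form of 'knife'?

The root 'knife' surfaces as [ʃɛmɛtʃ] and [ʃɛmɛdʒa], with a stem-final [tʃ] ~ [dʒ] alternation.
Compare 'foot', with invariant [tʃ] in [pɛkatʃ] and [pɛkatʃa]: an analysis with underlying /tʃ/ and a rule producing [dʒ] before the DEF suffix would wrongly predict alternation here too.
So /dʒ/ is underlying, and a rule of word-final obstruent devoicing — voiced obstruents become voiceless word-finally — gives [tʃ].

/ʃɛmɛdʒ/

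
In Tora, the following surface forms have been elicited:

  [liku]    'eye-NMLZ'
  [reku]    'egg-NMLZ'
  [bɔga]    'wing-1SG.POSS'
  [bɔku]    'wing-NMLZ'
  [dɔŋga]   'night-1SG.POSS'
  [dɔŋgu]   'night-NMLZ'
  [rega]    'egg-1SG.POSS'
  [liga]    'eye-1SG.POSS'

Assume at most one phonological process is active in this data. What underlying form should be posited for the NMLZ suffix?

/-ku/

The NMLZ morpheme has two allomorphs, [-gu] and [-ku].
The 1SG.POSS suffix, which begins with [g], is invariant after every stem; so [g] is not altered by any rule here.
The NMLZ suffix is therefore /-ku/ underlyingly, with post-nasal voicing: voiceless stops become voiced after a nasal.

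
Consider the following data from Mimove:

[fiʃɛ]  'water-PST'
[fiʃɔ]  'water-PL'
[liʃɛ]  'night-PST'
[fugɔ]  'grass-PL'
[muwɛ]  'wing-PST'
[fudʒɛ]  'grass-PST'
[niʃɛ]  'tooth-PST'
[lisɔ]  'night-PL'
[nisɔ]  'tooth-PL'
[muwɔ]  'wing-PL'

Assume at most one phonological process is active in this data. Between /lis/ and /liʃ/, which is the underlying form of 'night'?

/lis/

The root 'night' surfaces as [liʃɛ] and [lisɔ], with a stem-final [ʃ] ~ [s] alternation.
If /ʃ/ were underlying and a rule turned it into [s] before the PL suffix, 'water' would also alternate; but it has [ʃ] in both [fiʃɛ] and [fiʃɔ].
Therefore /s/ is basic and [ʃ] is derived by palatalization before a front vowel (/g/ and /s/ become palato-alveolar [dʒ] and [ʃ] before a front vowel).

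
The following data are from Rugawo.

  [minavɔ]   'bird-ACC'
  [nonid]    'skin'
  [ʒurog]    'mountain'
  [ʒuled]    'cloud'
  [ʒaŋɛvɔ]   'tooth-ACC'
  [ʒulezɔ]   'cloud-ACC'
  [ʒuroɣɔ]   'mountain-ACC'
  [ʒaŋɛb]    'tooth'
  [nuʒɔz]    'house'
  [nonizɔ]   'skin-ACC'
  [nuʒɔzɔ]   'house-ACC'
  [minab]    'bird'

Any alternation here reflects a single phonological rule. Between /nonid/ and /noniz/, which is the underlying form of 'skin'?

'skin' shows [d] ~ [z] at the end of the stem ([nonid] vs [nonizɔ]).
The stem 'house' ([nuʒɔz], [nuʒɔzɔ]) shows [z] unchanged in both environments, so [z] cannot be basic with [d] derived in isolation.
The alternation reflects intervocalic spirantization: voiced stops become fricatives between vowels. /d/ is underlying.

/nonid/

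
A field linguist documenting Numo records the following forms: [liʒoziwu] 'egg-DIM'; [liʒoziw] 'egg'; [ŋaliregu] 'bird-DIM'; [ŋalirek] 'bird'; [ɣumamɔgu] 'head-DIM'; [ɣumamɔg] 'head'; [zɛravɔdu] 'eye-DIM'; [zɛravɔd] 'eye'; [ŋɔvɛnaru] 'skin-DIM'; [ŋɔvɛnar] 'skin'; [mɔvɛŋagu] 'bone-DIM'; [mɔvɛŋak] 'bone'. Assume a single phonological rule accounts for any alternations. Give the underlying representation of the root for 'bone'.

/mɔvɛŋak/

In [mɔvɛŋagu] and [mɔvɛŋak] the final segment of 'bone' alternates: [g] ~ [k].
The stem 'head' ([ɣumamɔgu], [ɣumamɔg]) shows [g] unchanged in both environments, so [g] cannot be basic with [k] derived in isolation.
Therefore /k/ is basic and [g] is derived by intervocalic voicing (voiceless stops become voiced between vowels).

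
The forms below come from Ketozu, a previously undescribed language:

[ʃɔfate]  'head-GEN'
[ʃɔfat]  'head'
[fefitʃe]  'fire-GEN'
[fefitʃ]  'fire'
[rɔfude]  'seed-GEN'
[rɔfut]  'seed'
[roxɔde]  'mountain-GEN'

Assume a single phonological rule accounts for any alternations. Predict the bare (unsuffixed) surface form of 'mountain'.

'seed' shows [d] ~ [t] at the end of the stem ([rɔfude] vs [rɔfut]).
The stem 'head' ([ʃɔfate], [ʃɔfat]) shows [t] unchanged in both environments, so [t] cannot be basic with [d] derived before the GEN suffix.
So /d/ is underlying, and a rule of word-final obstruent devoicing — voiced obstruents become voiceless word-finally — gives [t].
From [roxɔde] the stem 'mountain' is /roxɔd/; word-finally this yields [roxɔt].

[roxɔt]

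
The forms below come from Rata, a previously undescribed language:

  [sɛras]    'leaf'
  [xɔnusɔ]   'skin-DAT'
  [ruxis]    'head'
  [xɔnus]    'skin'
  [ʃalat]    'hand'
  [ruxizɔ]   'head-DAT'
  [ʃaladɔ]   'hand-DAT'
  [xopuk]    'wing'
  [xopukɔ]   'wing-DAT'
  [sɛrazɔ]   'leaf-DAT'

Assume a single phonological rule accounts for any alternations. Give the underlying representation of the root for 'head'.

/ruxiz/

In [ruxizɔ] and [ruxis] the final segment of 'head' alternates: [z] ~ [s].
Compare 'skin', with invariant [s] in [xɔnusɔ] and [xɔnus]: an analysis with underlying /s/ and a rule producing [z] before the DAT suffix would wrongly predict alternation here too.
Therefore /z/ is basic and [s] is derived by word-final obstruent devoicing (voiced obstruents become voiceless word-finally).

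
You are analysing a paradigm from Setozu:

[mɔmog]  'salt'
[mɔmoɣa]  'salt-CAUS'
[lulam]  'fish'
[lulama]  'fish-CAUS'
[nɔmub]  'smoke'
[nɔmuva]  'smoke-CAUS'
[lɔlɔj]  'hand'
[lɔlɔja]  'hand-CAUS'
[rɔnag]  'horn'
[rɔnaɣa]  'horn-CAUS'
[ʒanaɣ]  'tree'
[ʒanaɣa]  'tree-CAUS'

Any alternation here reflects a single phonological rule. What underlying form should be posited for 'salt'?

/mɔmog/

The stem for 'salt' ends in [g] in [mɔmog] but [ɣ] in [mɔmoɣa].
The stem 'tree' ([ʒanaɣ], [ʒanaɣa]) shows [ɣ] unchanged in both environments, so [ɣ] cannot be basic with [g] derived in isolation.
So /g/ is underlying, and a rule of intervocalic spirantization — voiced stops become fricatives between vowels — gives [ɣ].
Hence 'salt' is /mɔmog/ underlyingly.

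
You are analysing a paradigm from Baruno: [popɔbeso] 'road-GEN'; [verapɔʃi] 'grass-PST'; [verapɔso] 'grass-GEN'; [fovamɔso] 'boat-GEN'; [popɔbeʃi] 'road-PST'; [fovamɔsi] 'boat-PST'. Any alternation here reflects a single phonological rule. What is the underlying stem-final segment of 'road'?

'road' shows [ʃ] ~ [s] at the end of the stem ([popɔbeʃi] vs [popɔbeso]).
Compare 'boat', with invariant [s] in [fovamɔsi] and [fovamɔso]: an analysis with underlying /s/ and a rule producing [ʃ] before the PST suffix would wrongly predict alternation here too.
So /ʃ/ is underlying, and a rule of depalatalization — palato-alveolar /ʃ/ becomes [s] when no front vowel follows — gives [s].

/ʃ/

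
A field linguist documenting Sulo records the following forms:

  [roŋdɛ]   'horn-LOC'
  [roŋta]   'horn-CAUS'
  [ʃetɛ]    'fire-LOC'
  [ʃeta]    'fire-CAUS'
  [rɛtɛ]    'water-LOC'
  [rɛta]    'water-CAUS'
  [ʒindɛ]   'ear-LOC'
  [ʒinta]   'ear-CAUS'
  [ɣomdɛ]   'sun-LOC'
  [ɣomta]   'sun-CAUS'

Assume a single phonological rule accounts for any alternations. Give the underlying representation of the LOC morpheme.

The LOC suffix surfaces as [-dɛ] and [-tɛ], depending on the final segment of the stem.
By contrast the CAUS suffix keeps its initial [t] throughout — that segment must be underlying.
The LOC suffix is therefore /-dɛ/ underlyingly, with post-vocalic devoicing: voiced stops become voiceless after a vowel.

/-dɛ/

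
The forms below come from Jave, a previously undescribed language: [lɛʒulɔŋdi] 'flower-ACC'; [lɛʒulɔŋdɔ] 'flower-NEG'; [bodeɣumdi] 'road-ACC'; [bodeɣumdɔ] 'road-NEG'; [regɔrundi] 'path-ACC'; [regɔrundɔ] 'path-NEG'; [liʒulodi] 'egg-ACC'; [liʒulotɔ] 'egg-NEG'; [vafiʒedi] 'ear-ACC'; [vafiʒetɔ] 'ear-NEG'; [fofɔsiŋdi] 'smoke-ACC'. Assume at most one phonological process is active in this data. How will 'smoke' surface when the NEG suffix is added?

The NEG morpheme has two allomorphs, [-dɔ] and [-tɔ].
By contrast the ACC suffix keeps its initial [d] throughout — that segment must be underlying.
The NEG suffix is therefore /-tɔ/ underlyingly, with post-nasal voicing: voiceless stops become voiced after a nasal.
After 'smoke', which ends in a nasal, the suffix surfaces as [-dɔ], giving [fofɔsiŋdɔ].

[fofɔsiŋdɔ]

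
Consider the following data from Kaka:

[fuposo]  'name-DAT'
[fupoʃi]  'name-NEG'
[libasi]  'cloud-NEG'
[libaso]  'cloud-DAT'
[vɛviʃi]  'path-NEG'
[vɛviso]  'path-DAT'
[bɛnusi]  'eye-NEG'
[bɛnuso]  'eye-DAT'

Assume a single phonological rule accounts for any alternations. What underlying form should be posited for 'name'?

The root 'name' surfaces as [fupoʃi] and [fuposo], with a stem-final [ʃ] ~ [s] alternation.
But 'cloud' keeps [s] in both environments ([libasi], [libaso]), so there is no rule changing /s/ to [ʃ] before the NEG suffix.
The underlying segment must be /ʃ/; palato-alveolar /ʃ/ becomes [s] when no front vowel follows, yielding [s] there.

/fupoʃ/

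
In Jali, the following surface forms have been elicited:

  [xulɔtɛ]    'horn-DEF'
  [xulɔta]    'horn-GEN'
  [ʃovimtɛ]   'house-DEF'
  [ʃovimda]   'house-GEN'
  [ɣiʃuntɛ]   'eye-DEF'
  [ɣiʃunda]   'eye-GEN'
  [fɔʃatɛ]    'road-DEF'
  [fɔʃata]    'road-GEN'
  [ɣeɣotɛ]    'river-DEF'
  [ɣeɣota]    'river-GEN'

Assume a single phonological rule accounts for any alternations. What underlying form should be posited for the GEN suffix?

The GEN suffix surfaces as [-da] and [-ta], depending on the final segment of the stem.
By contrast the DEF suffix keeps its initial [t] throughout — that segment must be underlying.
The GEN suffix is therefore /-da/ underlyingly, with post-vocalic devoicing: voiced stops become voiceless after a vowel.

/-da/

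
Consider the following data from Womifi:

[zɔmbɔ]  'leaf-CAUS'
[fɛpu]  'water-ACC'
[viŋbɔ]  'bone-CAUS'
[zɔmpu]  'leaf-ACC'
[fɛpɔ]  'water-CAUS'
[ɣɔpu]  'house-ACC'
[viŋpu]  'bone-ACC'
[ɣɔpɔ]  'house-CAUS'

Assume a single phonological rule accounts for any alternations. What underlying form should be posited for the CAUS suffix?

The CAUS suffix surfaces as [-bɔ] and [-pɔ], depending on the final segment of the stem.
By contrast the ACC suffix keeps its initial [p] throughout — that segment must be underlying.
So the underlying form is /-bɔ/, and voiced stops become voiceless after a vowel.

/-bɔ/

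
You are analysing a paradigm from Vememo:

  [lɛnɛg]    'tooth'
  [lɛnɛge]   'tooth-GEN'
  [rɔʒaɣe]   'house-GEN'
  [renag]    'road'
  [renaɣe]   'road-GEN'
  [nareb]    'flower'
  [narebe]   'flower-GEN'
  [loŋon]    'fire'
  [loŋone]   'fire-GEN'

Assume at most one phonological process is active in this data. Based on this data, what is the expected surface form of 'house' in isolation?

[rɔʒag]

'road' shows [g] ~ [ɣ] at the end of the stem ([renag] vs [renaɣe]).
If /g/ were underlying and a rule turned it into [ɣ] before the GEN suffix, 'tooth' would also alternate; but it has [g] in both [lɛnɛg] and [lɛnɛge].
The underlying segment must be /ɣ/; voiced fricatives become stops word-finally, yielding [g] there.
From [rɔʒaɣe] the stem 'house' is /rɔʒaɣ/; word-finally this yields [rɔʒag].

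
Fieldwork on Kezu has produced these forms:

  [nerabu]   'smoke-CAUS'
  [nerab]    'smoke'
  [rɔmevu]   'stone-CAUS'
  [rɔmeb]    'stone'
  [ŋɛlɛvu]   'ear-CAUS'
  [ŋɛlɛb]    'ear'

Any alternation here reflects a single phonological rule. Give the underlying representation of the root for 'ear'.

'ear' shows [v] ~ [b] at the end of the stem ([ŋɛlɛvu] vs [ŋɛlɛb]).
The stem 'smoke' ([nerabu], [nerab]) shows [b] unchanged in both environments, so [b] cannot be basic with [v] derived before the CAUS suffix.
Therefore /v/ is basic and [b] is derived by word-final hardening (voiced fricatives become stops word-finally).
The underlying form of 'ear' is therefore /ŋɛlɛv/.

/ŋɛlɛv/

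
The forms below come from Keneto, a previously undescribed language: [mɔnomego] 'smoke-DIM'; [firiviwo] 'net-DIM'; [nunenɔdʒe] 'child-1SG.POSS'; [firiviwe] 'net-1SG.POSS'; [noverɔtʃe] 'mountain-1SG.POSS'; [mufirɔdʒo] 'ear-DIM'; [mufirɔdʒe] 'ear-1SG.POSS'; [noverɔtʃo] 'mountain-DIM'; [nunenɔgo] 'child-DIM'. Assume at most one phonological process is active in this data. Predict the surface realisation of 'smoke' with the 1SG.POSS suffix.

[mɔnomedʒe]

The stem for 'child' ends in [dʒ] in [nunenɔdʒe] but [g] in [nunenɔgo].
But 'ear' keeps [dʒ] in both environments ([mufirɔdʒe], [mufirɔdʒo]), so there is no rule changing /dʒ/ to [g] before the DIM suffix.
The underlying segment must be /g/; /g/ becomes palato-alveolar [dʒ] before a front vowel, yielding [dʒ] there.
The one attested form of 'smoke', [mɔnomego], shows underlying /mɔnomeg/. Applying the same rule before a front vowel gives [mɔnomedʒe].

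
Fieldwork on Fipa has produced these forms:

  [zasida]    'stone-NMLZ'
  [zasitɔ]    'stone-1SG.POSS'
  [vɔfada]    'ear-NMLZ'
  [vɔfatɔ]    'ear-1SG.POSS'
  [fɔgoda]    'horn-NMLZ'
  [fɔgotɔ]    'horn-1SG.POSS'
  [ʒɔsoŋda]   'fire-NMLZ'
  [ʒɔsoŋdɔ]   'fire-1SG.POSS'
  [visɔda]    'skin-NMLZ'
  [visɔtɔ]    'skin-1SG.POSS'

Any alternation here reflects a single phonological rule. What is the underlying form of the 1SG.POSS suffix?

The 1SG.POSS suffix surfaces as [-dɔ] and [-tɔ], depending on the final segment of the stem.
By contrast the NMLZ suffix keeps its initial [d] throughout — that segment must be underlying.
So the underlying form is /-tɔ/, and voiceless stops become voiced after a nasal.

/-tɔ/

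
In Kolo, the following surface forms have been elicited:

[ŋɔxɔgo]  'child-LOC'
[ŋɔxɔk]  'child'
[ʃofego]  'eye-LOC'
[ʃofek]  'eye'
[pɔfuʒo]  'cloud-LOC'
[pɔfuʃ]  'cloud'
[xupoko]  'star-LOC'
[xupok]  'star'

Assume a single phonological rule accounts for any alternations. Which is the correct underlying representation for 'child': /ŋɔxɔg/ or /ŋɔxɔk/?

In [ŋɔxɔgo] and [ŋɔxɔk] the final segment of 'child' alternates: [g] ~ [k].
If /k/ were underlying and a rule turned it into [g] before the LOC suffix, 'star' would also alternate; but it has [k] in both [xupoko] and [xupok].
So /g/ is underlying, and a rule of word-final obstruent devoicing — voiced obstruents become voiceless word-finally — gives [k].

/ŋɔxɔg/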